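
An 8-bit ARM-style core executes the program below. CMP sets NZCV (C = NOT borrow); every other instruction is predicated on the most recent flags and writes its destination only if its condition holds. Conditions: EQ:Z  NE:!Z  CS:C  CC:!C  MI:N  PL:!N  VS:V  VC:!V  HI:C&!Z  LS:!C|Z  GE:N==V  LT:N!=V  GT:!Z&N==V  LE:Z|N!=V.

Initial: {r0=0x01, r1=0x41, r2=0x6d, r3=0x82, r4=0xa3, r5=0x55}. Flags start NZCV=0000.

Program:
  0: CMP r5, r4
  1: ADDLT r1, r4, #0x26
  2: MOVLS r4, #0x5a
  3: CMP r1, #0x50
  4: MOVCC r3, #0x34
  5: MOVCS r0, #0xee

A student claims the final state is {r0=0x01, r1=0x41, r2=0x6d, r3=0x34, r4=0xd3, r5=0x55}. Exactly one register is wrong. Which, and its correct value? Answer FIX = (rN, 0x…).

FIX = (r4, 0x5a)

0: ✓ CMP  NZCV=1001
1: · ADDLT
2: ✓ MOVLS  r4←0x5a
3: ✓ CMP  NZCV=1000
4: ✓ MOVCC  r3←0x34
5: · MOVCS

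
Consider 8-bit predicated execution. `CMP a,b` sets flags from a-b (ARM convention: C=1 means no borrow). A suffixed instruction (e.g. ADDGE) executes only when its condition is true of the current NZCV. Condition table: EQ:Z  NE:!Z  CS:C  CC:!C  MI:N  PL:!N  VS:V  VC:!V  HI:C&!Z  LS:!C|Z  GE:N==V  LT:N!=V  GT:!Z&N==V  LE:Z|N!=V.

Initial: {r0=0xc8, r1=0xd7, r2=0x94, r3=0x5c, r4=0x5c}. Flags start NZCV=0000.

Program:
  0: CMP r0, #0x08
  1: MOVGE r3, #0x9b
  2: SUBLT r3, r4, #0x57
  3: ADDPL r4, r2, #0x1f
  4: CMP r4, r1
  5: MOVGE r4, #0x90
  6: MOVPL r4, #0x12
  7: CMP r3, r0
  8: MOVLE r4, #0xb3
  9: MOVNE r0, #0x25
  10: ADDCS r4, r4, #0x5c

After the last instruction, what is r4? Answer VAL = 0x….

0: ✓ CMP  NZCV=1010
1: · MOVGE
2: ✓ SUBLT  r3←0x05
3: · ADDPL
4: ✓ CMP  NZCV=1001
5: ✓ MOVGE  r4←0x90
6: · MOVPL
7: ✓ CMP  NZCV=0000
8: · MOVLE
9: ✓ MOVNE  r0←0x25
10: · ADDCS

VAL = 0x90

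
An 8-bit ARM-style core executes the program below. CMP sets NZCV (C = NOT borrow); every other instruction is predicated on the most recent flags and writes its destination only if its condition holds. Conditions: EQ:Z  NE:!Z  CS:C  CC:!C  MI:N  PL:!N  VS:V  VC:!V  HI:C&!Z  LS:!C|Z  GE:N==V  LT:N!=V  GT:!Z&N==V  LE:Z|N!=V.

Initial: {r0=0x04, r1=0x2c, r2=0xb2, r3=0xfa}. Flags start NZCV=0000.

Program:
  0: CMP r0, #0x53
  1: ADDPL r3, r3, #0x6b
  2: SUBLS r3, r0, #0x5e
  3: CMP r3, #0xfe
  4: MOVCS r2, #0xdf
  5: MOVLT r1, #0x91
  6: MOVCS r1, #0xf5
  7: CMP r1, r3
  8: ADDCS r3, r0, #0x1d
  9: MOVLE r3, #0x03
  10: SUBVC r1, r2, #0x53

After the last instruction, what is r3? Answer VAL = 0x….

VAL = 0x03

0: ✓ CMP  NZCV=1000
1: · ADDPL
2: ✓ SUBLS  r3←0xa6
3: ✓ CMP  NZCV=1000
4: · MOVCS
5: ✓ MOVLT  r1←0x91
6: · MOVCS
7: ✓ CMP  NZCV=1000
8: · ADDCS
9: ✓ MOVLE  r3←0x03
10: ✓ SUBVC  r1←0x5f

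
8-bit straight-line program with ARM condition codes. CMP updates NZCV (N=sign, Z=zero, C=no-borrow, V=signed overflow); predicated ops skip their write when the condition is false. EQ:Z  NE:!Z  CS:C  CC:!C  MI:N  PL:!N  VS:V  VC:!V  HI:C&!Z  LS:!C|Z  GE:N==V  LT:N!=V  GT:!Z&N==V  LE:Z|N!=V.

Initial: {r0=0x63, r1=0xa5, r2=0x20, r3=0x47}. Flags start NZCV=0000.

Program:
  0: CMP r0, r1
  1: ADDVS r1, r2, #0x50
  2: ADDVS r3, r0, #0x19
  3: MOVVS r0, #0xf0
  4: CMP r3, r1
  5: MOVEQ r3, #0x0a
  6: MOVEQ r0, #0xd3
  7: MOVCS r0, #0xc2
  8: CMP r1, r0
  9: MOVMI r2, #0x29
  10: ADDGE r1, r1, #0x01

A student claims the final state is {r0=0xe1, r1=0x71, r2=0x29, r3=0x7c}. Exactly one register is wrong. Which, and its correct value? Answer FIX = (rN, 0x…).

FIX = (r0, 0xc2)

[0] flags=1001 → (cmp)
[1] flags=1001 VS?T → r1=0x70
[2] flags=1001 VS?T → r3=0x7c
[3] flags=1001 VS?T → r0=0xf0
[4] flags=0010 → (cmp)
[5] flags=0010 EQ?F → skip
[6] flags=0010 EQ?F → skip
[7] flags=0010 CS?T → r0=0xc2
[8] flags=1001 → (cmp)
[9] flags=1001 MI?T → r2=0x29
[10] flags=1001 GE?T → r1=0x71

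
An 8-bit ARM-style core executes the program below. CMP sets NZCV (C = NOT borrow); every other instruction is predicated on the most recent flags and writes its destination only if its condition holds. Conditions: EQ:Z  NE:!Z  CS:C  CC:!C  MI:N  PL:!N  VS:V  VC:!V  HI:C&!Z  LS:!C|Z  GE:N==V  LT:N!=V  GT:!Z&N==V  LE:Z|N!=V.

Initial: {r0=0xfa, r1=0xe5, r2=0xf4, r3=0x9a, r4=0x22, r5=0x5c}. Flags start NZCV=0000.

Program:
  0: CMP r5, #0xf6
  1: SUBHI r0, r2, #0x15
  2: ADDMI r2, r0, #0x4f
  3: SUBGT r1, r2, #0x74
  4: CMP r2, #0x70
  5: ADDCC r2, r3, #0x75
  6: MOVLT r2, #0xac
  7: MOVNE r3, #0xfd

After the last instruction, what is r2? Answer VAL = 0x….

0: ✓ CMP  NZCV=0000
1: · SUBHI
2: · ADDMI
3: ✓ SUBGT  r1←0x80
4: ✓ CMP  NZCV=1010
5: · ADDCC
6: ✓ MOVLT  r2←0xac
7: ✓ MOVNE  r3←0xfd

VAL = 0xac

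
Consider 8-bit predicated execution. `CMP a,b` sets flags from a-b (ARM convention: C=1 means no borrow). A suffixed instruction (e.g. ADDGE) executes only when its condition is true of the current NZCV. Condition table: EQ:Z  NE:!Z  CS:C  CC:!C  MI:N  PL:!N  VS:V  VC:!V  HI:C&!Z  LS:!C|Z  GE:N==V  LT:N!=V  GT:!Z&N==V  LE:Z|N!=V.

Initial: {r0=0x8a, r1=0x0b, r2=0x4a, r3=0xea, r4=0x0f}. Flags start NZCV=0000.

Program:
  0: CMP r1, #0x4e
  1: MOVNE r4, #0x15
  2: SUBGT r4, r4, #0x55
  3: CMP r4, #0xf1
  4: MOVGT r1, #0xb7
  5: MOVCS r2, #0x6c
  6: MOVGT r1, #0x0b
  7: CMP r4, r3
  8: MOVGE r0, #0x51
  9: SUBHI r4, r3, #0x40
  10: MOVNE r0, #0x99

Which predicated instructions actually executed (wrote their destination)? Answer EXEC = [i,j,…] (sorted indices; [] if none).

[0] flags=1000 → (cmp)
[1] flags=1000 NE?T → r4=0x15
[2] flags=1000 GT?F → skip
[3] flags=0000 → (cmp)
[4] flags=0000 GT?T → r1=0xb7
[5] flags=0000 CS?F → skip
[6] flags=0000 GT?T → r1=0x0b
[7] flags=0000 → (cmp)
[8] flags=0000 GE?T → r0=0x51
[9] flags=0000 HI?F → skip
[10] flags=0000 NE?T → r0=0x99

EXEC = [1,4,6,8,10]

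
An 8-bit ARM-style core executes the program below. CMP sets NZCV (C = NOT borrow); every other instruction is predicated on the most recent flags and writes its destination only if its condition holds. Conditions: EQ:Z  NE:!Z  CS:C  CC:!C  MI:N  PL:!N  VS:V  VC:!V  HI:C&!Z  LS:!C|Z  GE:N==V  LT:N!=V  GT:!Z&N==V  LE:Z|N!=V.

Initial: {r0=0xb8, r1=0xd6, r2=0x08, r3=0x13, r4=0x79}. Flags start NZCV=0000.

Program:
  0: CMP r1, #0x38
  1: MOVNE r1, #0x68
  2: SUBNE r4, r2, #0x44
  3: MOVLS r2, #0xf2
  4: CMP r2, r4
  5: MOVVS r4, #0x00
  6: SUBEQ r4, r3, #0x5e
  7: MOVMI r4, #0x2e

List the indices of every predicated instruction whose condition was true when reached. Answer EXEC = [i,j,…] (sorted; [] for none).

EXEC = [1,2]

[0] flags=1010 → (cmp)
[1] flags=1010 NE?T → r1=0x68
[2] flags=1010 NE?T → r4=0xc4
[3] flags=1010 LS?F → skip
[4] flags=0000 → (cmp)
[5] flags=0000 VS?F → skip
[6] flags=0000 EQ?F → skip
[7] flags=0000 MI?F → skip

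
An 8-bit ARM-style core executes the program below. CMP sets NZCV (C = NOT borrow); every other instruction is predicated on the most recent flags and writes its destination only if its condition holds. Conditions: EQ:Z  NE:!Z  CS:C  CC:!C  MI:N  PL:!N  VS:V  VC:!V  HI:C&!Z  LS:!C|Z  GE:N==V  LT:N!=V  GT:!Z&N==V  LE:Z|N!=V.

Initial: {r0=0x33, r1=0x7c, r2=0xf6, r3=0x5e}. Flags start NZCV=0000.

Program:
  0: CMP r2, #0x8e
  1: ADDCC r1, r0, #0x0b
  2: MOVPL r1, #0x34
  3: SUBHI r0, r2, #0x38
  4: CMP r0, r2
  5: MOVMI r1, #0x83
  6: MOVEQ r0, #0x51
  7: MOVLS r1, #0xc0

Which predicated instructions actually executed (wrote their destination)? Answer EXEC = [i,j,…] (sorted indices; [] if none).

[0] flags=0010 → (cmp)
[1] flags=0010 CC?F → skip
[2] flags=0010 PL?T → r1=0x34
[3] flags=0010 HI?T → r0=0xbe
[4] flags=1000 → (cmp)
[5] flags=1000 MI?T → r1=0x83
[6] flags=1000 EQ?F → skip
[7] flags=1000 LS?T → r1=0xc0

EXEC = [2,3,5,7]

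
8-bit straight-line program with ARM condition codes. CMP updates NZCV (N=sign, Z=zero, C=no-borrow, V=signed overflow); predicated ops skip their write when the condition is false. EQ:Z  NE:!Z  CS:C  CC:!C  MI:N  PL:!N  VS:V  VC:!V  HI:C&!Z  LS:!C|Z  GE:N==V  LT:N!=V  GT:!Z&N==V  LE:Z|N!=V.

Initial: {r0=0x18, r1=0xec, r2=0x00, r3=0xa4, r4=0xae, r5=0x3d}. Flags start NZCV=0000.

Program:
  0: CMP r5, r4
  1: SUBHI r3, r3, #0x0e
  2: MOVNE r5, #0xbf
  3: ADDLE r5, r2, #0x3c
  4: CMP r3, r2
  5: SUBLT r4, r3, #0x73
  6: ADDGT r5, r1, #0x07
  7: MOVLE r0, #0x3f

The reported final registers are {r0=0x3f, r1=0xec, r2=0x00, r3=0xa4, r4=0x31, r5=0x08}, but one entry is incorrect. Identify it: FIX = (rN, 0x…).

FIX = (r5, 0xbf)

0: ✓ CMP  NZCV=1001
1: · SUBHI
2: ✓ MOVNE  r5←0xbf
3: · ADDLE
4: ✓ CMP  NZCV=1010
5: ✓ SUBLT  r4←0x31
6: · ADDGT
7: ✓ MOVLE  r0←0x3f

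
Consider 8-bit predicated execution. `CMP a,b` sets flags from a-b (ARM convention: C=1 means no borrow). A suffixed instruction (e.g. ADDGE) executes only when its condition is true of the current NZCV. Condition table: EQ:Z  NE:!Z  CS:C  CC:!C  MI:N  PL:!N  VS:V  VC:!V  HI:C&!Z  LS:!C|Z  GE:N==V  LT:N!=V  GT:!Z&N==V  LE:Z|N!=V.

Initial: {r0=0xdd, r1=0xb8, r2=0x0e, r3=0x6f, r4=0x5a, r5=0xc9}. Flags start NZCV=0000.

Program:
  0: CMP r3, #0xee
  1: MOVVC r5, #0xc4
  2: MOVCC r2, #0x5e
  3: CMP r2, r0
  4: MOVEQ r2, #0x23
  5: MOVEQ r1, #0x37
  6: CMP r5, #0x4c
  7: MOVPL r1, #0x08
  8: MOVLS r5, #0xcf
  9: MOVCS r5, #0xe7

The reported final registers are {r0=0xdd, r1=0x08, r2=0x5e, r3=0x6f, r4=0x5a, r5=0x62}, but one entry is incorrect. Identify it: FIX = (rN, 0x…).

FIX = (r5, 0xe7)

0: ✓ CMP  NZCV=1001
1: · MOVVC
2: ✓ MOVCC  r2←0x5e
3: ✓ CMP  NZCV=1001
4: · MOVEQ
5: · MOVEQ
6: ✓ CMP  NZCV=0011
7: ✓ MOVPL  r1←0x08
8: · MOVLS
9: ✓ MOVCS  r5←0xe7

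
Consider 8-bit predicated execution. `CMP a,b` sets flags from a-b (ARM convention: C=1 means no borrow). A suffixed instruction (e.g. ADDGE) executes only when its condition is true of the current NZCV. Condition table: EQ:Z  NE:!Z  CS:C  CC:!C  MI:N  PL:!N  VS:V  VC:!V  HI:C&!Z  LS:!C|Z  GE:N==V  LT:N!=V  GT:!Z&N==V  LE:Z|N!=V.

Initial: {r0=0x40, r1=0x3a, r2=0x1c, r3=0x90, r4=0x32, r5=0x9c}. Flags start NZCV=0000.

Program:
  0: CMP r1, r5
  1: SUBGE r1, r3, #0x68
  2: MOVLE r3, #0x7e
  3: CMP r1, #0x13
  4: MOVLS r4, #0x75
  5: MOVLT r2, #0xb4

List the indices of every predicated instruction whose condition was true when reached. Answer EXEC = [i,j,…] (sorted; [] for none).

[0] flags=1001 → (cmp)
[1] flags=1001 GE?T → r1=0x28
[2] flags=1001 LE?F → skip
[3] flags=0010 → (cmp)
[4] flags=0010 LS?F → skip
[5] flags=0010 LT?F → skip

EXEC = [1]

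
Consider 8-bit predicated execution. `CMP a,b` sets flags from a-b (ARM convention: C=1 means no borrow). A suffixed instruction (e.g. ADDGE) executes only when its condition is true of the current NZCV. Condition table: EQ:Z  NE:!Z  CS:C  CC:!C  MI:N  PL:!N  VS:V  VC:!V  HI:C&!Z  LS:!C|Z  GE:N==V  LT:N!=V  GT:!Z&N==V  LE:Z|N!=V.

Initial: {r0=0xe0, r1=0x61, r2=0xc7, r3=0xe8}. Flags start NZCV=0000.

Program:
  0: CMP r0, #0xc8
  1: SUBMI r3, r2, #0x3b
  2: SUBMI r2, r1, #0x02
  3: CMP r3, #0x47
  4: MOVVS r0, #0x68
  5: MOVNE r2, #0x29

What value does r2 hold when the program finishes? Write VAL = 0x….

0: ✓ CMP  NZCV=0010
1: · SUBMI
2: · SUBMI
3: ✓ CMP  NZCV=1010
4: · MOVVS
5: ✓ MOVNE  r2←0x29

VAL = 0x29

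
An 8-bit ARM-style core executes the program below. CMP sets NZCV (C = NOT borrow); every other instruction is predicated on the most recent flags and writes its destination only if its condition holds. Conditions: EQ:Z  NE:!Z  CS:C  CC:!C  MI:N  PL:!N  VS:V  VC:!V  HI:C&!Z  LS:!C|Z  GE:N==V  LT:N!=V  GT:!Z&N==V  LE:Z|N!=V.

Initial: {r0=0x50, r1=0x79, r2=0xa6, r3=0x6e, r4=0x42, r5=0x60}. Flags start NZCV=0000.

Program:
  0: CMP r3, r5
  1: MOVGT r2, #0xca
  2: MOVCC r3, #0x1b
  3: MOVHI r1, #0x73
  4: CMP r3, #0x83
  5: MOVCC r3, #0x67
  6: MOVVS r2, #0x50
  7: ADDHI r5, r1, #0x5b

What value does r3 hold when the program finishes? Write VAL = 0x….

VAL = 0x67

0: ✓ CMP  NZCV=0010
1: ✓ MOVGT  r2←0xca
2: · MOVCC
3: ✓ MOVHI  r1←0x73
4: ✓ CMP  NZCV=1001
5: ✓ MOVCC  r3←0x67
6: ✓ MOVVS  r2←0x50
7: · ADDHI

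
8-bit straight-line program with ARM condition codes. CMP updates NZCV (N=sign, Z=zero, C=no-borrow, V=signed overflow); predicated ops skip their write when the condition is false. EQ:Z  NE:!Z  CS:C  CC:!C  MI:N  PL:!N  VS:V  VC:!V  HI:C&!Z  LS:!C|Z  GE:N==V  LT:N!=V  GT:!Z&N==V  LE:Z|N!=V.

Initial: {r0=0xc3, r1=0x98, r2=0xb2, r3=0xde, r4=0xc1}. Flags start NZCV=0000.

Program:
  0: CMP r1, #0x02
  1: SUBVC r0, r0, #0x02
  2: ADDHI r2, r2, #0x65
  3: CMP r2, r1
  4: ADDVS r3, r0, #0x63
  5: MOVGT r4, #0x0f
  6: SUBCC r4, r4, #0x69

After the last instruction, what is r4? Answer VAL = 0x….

[0] flags=1010 → (cmp)
[1] flags=1010 VC?T → r0=0xc1
[2] flags=1010 HI?T → r2=0x17
[3] flags=0000 → (cmp)
[4] flags=0000 VS?F → skip
[5] flags=0000 GT?T → r4=0x0f
[6] flags=0000 CC?T → r4=0xa6

VAL = 0xa6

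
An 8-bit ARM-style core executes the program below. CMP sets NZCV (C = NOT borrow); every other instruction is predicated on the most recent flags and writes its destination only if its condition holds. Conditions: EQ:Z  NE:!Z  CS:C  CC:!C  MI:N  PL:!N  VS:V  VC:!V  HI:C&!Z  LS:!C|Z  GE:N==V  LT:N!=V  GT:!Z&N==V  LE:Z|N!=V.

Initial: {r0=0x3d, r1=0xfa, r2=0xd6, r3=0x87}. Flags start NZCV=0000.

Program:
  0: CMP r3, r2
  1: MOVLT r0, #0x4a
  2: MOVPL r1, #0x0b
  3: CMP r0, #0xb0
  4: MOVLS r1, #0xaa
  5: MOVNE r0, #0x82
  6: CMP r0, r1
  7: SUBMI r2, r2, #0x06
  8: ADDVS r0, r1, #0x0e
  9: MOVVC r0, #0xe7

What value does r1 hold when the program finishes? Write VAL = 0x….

VAL = 0xaa

0: ✓ CMP  NZCV=1000
1: ✓ MOVLT  r0←0x4a
2: · MOVPL
3: ✓ CMP  NZCV=1001
4: ✓ MOVLS  r1←0xaa
5: ✓ MOVNE  r0←0x82
6: ✓ CMP  NZCV=1000
7: ✓ SUBMI  r2←0xd0
8: · ADDVS
9: ✓ MOVVC  r0←0xe7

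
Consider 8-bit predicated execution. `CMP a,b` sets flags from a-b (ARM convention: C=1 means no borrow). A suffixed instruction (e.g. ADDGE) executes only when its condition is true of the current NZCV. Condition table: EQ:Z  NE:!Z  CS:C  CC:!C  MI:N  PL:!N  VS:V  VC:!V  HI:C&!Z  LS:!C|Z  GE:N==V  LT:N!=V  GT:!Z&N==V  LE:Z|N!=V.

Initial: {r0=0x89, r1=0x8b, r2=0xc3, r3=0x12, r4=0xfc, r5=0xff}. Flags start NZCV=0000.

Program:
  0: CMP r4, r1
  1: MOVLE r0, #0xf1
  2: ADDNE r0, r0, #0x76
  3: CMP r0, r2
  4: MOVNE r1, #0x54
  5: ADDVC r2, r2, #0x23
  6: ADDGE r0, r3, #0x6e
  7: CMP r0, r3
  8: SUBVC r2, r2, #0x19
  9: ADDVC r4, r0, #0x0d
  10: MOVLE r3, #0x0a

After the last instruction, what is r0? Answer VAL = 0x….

VAL = 0x80

0: ✓ CMP  NZCV=0010
1: · MOVLE
2: ✓ ADDNE  r0←0xff
3: ✓ CMP  NZCV=0010
4: ✓ MOVNE  r1←0x54
5: ✓ ADDVC  r2←0xe6
6: ✓ ADDGE  r0←0x80
7: ✓ CMP  NZCV=0011
8: · SUBVC
9: · ADDVC
10: ✓ MOVLE  r3←0x0a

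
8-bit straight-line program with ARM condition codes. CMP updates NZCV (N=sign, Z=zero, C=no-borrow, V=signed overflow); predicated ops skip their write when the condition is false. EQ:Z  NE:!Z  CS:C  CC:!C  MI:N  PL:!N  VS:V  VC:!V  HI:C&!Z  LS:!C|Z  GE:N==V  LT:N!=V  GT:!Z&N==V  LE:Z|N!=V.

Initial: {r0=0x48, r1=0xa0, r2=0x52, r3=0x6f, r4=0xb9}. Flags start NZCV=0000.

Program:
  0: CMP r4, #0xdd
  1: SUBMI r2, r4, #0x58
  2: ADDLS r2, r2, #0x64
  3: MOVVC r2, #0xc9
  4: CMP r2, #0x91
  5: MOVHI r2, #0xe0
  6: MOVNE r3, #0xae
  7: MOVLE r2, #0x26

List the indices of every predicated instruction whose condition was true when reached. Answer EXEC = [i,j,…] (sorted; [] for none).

0: ✓ CMP  NZCV=1000
1: ✓ SUBMI  r2←0x61
2: ✓ ADDLS  r2←0xc5
3: ✓ MOVVC  r2←0xc9
4: ✓ CMP  NZCV=0010
5: ✓ MOVHI  r2←0xe0
6: ✓ MOVNE  r3←0xae
7: · MOVLE

EXEC = [1,2,3,5,6]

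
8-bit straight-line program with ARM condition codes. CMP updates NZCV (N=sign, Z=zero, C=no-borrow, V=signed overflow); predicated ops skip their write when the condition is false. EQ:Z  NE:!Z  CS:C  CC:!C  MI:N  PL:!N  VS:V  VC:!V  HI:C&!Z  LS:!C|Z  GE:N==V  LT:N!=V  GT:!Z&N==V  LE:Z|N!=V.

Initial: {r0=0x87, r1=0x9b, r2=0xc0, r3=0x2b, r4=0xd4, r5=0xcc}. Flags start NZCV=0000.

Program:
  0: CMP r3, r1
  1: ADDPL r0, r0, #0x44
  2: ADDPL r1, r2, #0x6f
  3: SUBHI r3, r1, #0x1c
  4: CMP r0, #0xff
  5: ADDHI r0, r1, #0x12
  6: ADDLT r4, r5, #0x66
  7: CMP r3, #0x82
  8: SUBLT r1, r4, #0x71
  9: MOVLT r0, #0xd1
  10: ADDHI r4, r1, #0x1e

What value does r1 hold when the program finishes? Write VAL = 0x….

[0] flags=1001 → (cmp)
[1] flags=1001 PL?F → skip
[2] flags=1001 PL?F → skip
[3] flags=1001 HI?F → skip
[4] flags=1000 → (cmp)
[5] flags=1000 HI?F → skip
[6] flags=1000 LT?T → r4=0x32
[7] flags=1001 → (cmp)
[8] flags=1001 LT?F → skip
[9] flags=1001 LT?F → skip
[10] flags=1001 HI?F → skip

VAL = 0x9b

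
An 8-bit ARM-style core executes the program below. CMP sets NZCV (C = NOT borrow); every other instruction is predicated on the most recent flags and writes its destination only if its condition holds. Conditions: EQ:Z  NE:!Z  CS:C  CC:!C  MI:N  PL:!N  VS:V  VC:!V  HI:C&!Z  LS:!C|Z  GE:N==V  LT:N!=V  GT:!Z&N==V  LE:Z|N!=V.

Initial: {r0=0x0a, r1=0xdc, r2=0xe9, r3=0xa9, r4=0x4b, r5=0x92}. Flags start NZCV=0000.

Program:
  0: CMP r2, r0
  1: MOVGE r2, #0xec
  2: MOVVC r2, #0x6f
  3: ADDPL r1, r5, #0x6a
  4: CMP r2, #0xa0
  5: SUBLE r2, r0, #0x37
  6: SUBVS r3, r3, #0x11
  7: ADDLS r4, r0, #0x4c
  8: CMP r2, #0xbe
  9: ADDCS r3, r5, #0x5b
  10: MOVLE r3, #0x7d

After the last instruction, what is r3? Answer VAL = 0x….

0: ✓ CMP  NZCV=1010
1: · MOVGE
2: ✓ MOVVC  r2←0x6f
3: · ADDPL
4: ✓ CMP  NZCV=1001
5: · SUBLE
6: ✓ SUBVS  r3←0x98
7: ✓ ADDLS  r4←0x56
8: ✓ CMP  NZCV=1001
9: · ADDCS
10: · MOVLE

VAL = 0x98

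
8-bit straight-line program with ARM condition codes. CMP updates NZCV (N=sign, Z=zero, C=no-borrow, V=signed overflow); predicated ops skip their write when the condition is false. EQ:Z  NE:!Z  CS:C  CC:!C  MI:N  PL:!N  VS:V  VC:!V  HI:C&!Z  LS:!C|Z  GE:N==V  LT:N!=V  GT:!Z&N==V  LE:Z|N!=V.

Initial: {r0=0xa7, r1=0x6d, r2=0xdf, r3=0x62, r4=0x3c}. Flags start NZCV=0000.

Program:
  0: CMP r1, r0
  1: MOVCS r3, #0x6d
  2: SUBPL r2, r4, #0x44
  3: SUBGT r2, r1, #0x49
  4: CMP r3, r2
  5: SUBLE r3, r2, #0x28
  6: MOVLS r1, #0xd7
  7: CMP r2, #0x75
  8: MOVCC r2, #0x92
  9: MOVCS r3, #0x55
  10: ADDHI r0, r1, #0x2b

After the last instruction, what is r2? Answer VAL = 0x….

0: ✓ CMP  NZCV=1001
1: · MOVCS
2: · SUBPL
3: ✓ SUBGT  r2←0x24
4: ✓ CMP  NZCV=0010
5: · SUBLE
6: · MOVLS
7: ✓ CMP  NZCV=1000
8: ✓ MOVCC  r2←0x92
9: · MOVCS
10: · ADDHI

VAL = 0x92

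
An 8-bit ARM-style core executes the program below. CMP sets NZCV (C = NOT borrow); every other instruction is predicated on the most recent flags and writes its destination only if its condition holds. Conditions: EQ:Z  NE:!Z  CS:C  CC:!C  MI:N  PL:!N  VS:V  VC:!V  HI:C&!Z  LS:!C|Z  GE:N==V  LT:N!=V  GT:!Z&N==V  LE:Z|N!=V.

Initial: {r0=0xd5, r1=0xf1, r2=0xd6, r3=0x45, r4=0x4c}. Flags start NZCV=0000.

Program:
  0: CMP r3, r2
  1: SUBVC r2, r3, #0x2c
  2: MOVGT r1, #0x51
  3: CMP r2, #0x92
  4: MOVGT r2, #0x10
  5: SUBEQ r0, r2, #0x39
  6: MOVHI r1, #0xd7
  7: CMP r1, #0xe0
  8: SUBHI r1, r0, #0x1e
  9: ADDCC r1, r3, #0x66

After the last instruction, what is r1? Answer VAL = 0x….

VAL = 0xab

0: ✓ CMP  NZCV=0000
1: ✓ SUBVC  r2←0x19
2: ✓ MOVGT  r1←0x51
3: ✓ CMP  NZCV=1001
4: ✓ MOVGT  r2←0x10
5: · SUBEQ
6: · MOVHI
7: ✓ CMP  NZCV=0000
8: · SUBHI
9: ✓ ADDCC  r1←0xab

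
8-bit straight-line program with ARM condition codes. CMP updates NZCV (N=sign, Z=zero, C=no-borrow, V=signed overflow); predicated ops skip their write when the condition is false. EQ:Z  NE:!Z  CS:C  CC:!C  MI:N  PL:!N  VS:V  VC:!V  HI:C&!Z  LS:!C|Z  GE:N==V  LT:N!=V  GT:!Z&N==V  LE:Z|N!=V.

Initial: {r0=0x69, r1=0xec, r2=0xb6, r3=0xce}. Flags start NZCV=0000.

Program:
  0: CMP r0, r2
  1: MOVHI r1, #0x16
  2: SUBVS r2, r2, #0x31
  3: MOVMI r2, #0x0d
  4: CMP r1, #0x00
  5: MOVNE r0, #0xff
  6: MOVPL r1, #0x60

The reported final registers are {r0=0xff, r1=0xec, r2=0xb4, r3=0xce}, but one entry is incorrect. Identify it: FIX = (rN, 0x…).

[0] flags=1001 → (cmp)
[1] flags=1001 HI?F → skip
[2] flags=1001 VS?T → r2=0x85
[3] flags=1001 MI?T → r2=0x0d
[4] flags=1010 → (cmp)
[5] flags=1010 NE?T → r0=0xff
[6] flags=1010 PL?F → skip

FIX = (r2, 0x0d)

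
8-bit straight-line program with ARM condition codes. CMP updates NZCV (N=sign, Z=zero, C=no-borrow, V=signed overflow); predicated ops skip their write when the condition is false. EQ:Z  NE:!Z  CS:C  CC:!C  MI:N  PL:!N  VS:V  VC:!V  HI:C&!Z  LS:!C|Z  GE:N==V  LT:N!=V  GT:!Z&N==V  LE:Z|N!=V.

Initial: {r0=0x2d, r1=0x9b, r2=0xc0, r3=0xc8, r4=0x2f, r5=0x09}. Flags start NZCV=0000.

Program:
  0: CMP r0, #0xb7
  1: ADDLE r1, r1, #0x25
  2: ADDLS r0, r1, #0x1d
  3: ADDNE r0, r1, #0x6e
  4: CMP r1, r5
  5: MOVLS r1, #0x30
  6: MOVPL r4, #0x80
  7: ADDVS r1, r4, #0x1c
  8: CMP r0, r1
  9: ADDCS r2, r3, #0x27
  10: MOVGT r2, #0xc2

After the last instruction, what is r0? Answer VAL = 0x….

[0] flags=0000 → (cmp)
[1] flags=0000 LE?F → skip
[2] flags=0000 LS?T → r0=0xb8
[3] flags=0000 NE?T → r0=0x09
[4] flags=1010 → (cmp)
[5] flags=1010 LS?F → skip
[6] flags=1010 PL?F → skip
[7] flags=1010 VS?F → skip
[8] flags=0000 → (cmp)
[9] flags=0000 CS?F → skip
[10] flags=0000 GT?T → r2=0xc2

VAL = 0x09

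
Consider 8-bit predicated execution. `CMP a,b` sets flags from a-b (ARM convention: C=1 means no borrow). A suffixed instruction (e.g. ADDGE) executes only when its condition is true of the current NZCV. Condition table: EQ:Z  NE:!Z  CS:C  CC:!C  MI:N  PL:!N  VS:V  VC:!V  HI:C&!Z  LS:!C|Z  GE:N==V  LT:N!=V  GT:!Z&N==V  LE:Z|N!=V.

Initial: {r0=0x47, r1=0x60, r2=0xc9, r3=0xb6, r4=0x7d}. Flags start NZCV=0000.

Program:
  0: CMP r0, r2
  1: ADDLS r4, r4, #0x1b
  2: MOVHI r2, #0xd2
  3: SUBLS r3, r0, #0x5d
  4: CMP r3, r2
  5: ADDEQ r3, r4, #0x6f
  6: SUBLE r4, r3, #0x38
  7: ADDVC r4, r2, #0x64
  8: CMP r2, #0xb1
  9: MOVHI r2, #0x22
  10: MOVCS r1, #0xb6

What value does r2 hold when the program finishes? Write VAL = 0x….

VAL = 0x22

[0] flags=0000 → (cmp)
[1] flags=0000 LS?T → r4=0x98
[2] flags=0000 HI?F → skip
[3] flags=0000 LS?T → r3=0xea
[4] flags=0010 → (cmp)
[5] flags=0010 EQ?F → skip
[6] flags=0010 LE?F → skip
[7] flags=0010 VC?T → r4=0x2d
[8] flags=0010 → (cmp)
[9] flags=0010 HI?T → r2=0x22
[10] flags=0010 CS?T → r1=0xb6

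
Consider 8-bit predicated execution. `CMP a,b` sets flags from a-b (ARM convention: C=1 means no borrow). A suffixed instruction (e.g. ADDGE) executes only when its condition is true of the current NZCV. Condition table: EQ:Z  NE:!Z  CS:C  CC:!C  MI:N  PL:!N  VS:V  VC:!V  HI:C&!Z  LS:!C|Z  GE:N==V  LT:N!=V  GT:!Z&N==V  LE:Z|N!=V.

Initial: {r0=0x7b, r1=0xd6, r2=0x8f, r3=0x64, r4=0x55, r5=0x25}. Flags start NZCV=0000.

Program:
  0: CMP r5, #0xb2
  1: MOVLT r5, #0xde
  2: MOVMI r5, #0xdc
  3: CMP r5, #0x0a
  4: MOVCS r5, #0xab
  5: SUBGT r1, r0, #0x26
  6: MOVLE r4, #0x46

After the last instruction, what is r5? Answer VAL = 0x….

[0] flags=0000 → (cmp)
[1] flags=0000 LT?F → skip
[2] flags=0000 MI?F → skip
[3] flags=0010 → (cmp)
[4] flags=0010 CS?T → r5=0xab
[5] flags=0010 GT?T → r1=0x55
[6] flags=0010 LE?F → skip

VAL = 0xab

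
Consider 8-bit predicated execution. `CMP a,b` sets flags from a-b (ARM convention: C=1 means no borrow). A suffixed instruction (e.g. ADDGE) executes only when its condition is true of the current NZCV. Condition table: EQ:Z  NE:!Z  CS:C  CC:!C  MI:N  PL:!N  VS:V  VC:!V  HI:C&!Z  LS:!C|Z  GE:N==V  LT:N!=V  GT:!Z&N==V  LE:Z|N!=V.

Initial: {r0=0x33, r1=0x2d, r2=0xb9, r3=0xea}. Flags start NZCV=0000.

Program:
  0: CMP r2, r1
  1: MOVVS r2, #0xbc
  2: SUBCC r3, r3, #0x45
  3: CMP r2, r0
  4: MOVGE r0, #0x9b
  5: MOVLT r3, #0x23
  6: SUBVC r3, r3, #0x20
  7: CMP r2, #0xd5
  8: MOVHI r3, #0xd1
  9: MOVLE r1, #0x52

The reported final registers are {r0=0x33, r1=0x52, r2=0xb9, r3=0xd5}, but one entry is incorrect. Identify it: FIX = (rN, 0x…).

FIX = (r3, 0x03)

[0] flags=1010 → (cmp)
[1] flags=1010 VS?F → skip
[2] flags=1010 CC?F → skip
[3] flags=1010 → (cmp)
[4] flags=1010 GE?F → skip
[5] flags=1010 LT?T → r3=0x23
[6] flags=1010 VC?T → r3=0x03
[7] flags=1000 → (cmp)
[8] flags=1000 HI?F → skip
[9] flags=1000 LE?T → r1=0x52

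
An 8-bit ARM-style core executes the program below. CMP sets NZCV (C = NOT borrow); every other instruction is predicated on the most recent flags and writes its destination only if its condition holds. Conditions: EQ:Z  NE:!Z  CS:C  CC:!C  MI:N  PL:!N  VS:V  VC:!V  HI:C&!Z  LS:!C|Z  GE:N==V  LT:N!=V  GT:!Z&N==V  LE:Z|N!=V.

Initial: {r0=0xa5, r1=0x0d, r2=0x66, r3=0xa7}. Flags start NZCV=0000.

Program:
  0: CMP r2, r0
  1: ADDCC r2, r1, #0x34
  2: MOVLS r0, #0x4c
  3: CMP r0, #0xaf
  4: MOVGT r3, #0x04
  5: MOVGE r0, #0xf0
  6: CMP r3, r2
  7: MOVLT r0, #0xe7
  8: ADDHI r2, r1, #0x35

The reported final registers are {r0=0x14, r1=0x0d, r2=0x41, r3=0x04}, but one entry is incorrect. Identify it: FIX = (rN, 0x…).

FIX = (r0, 0xe7)

[0] flags=1001 → (cmp)
[1] flags=1001 CC?T → r2=0x41
[2] flags=1001 LS?T → r0=0x4c
[3] flags=1001 → (cmp)
[4] flags=1001 GT?T → r3=0x04
[5] flags=1001 GE?T → r0=0xf0
[6] flags=1000 → (cmp)
[7] flags=1000 LT?T → r0=0xe7
[8] flags=1000 HI?F → skip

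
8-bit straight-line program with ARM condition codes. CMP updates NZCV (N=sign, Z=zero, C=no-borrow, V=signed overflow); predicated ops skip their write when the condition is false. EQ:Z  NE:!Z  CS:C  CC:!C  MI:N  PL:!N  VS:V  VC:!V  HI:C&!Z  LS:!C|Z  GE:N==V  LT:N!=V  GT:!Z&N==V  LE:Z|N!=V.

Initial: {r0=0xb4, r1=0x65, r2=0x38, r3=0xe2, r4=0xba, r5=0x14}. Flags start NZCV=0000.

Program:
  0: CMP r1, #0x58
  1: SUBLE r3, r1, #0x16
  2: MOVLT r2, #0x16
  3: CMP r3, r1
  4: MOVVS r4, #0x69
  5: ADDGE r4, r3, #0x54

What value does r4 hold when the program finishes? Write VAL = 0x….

[0] flags=0010 → (cmp)
[1] flags=0010 LE?F → skip
[2] flags=0010 LT?F → skip
[3] flags=0011 → (cmp)
[4] flags=0011 VS?T → r4=0x69
[5] flags=0011 GE?F → skip

VAL = 0x69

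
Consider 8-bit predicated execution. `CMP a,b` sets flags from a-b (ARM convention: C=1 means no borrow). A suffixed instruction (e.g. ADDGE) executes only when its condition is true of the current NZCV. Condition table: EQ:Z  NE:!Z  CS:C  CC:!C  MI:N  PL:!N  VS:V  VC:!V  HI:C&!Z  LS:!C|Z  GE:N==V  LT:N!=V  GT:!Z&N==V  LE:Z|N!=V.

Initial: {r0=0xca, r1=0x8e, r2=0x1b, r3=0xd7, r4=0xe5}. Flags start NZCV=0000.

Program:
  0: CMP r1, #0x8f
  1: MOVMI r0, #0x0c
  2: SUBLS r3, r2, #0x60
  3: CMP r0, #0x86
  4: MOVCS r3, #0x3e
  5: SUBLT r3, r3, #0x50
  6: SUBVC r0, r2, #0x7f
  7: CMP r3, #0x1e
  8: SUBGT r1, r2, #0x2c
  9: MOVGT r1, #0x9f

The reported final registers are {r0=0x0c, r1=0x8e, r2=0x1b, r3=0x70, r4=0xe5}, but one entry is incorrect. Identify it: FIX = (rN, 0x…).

FIX = (r3, 0xbb)

[0] flags=1000 → (cmp)
[1] flags=1000 MI?T → r0=0x0c
[2] flags=1000 LS?T → r3=0xbb
[3] flags=1001 → (cmp)
[4] flags=1001 CS?F → skip
[5] flags=1001 LT?F → skip
[6] flags=1001 VC?F → skip
[7] flags=1010 → (cmp)
[8] flags=1010 GT?F → skip
[9] flags=1010 GT?F → skip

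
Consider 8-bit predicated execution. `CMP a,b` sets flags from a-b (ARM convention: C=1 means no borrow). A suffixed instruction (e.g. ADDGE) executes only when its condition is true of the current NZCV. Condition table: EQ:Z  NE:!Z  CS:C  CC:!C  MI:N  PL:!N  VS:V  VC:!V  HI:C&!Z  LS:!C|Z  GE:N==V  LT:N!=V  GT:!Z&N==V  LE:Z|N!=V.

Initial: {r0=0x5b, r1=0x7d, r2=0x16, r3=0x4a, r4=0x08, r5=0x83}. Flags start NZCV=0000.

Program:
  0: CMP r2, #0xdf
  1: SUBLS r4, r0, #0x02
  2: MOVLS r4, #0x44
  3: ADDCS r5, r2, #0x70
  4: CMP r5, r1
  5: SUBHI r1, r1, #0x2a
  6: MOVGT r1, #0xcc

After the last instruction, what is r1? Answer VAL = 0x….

VAL = 0x53

[0] flags=0000 → (cmp)
[1] flags=0000 LS?T → r4=0x59
[2] flags=0000 LS?T → r4=0x44
[3] flags=0000 CS?F → skip
[4] flags=0011 → (cmp)
[5] flags=0011 HI?T → r1=0x53
[6] flags=0011 GT?F → skip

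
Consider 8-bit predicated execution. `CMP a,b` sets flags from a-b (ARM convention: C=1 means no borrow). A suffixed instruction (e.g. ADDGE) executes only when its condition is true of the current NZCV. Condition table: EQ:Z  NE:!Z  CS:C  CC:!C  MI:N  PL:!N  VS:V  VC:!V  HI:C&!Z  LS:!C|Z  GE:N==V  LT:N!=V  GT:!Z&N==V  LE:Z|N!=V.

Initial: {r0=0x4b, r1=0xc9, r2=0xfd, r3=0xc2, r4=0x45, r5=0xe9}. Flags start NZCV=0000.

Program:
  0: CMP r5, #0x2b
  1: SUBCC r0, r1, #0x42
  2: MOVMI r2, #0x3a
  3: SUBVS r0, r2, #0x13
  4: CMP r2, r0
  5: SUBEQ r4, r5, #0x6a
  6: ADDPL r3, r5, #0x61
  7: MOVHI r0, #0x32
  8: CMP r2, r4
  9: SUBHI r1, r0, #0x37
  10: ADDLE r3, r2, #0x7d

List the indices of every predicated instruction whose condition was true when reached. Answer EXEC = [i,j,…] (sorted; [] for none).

0: ✓ CMP  NZCV=1010
1: · SUBCC
2: ✓ MOVMI  r2←0x3a
3: · SUBVS
4: ✓ CMP  NZCV=1000
5: · SUBEQ
6: · ADDPL
7: · MOVHI
8: ✓ CMP  NZCV=1000
9: · SUBHI
10: ✓ ADDLE  r3←0xb7

EXEC = [2,10]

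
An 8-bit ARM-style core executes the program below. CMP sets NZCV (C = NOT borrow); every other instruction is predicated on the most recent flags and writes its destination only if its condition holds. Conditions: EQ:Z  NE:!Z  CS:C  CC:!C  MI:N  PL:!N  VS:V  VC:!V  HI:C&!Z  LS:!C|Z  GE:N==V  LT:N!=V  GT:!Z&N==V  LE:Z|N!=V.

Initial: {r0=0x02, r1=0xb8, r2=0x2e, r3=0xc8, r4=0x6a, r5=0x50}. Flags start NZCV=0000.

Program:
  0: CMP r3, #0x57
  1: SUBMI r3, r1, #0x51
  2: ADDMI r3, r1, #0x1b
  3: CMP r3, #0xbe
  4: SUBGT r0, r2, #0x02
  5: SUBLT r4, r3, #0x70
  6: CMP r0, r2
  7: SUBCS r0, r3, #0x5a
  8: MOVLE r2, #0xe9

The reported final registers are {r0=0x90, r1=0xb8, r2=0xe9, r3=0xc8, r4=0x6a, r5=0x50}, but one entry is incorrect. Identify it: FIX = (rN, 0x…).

FIX = (r0, 0x2c)

0: ✓ CMP  NZCV=0011
1: · SUBMI
2: · ADDMI
3: ✓ CMP  NZCV=0010
4: ✓ SUBGT  r0←0x2c
5: · SUBLT
6: ✓ CMP  NZCV=1000
7: · SUBCS
8: ✓ MOVLE  r2←0xe9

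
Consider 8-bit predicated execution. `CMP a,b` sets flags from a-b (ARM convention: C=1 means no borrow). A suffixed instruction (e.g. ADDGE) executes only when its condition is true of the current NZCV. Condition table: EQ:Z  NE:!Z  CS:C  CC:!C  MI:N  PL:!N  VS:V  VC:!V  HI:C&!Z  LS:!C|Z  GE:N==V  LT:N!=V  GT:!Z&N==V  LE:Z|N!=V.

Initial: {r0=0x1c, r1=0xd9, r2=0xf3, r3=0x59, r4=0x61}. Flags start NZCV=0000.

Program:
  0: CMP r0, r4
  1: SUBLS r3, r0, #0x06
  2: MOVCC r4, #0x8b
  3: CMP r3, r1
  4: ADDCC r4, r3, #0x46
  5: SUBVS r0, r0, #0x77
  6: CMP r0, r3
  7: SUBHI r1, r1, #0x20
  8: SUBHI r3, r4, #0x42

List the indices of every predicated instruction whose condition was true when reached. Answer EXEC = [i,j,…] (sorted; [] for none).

EXEC = [1,2,4,7,8]

[0] flags=1000 → (cmp)
[1] flags=1000 LS?T → r3=0x16
[2] flags=1000 CC?T → r4=0x8b
[3] flags=0000 → (cmp)
[4] flags=0000 CC?T → r4=0x5c
[5] flags=0000 VS?F → skip
[6] flags=0010 → (cmp)
[7] flags=0010 HI?T → r1=0xb9
[8] flags=0010 HI?T → r3=0x1a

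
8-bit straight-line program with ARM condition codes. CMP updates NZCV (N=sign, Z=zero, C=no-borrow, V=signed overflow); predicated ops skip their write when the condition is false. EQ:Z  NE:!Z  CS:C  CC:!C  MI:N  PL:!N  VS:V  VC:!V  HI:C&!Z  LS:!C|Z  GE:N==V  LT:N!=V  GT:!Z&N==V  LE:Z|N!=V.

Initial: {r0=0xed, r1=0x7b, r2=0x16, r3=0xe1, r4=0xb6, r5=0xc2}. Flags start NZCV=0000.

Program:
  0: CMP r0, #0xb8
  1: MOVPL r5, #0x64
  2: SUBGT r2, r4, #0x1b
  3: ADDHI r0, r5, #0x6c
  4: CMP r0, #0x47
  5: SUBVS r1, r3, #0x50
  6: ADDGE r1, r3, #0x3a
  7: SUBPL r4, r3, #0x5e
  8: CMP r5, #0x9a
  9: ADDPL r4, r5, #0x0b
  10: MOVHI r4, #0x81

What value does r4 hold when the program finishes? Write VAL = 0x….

0: ✓ CMP  NZCV=0010
1: ✓ MOVPL  r5←0x64
2: ✓ SUBGT  r2←0x9b
3: ✓ ADDHI  r0←0xd0
4: ✓ CMP  NZCV=1010
5: · SUBVS
6: · ADDGE
7: · SUBPL
8: ✓ CMP  NZCV=1001
9: · ADDPL
10: · MOVHI

VAL = 0xb6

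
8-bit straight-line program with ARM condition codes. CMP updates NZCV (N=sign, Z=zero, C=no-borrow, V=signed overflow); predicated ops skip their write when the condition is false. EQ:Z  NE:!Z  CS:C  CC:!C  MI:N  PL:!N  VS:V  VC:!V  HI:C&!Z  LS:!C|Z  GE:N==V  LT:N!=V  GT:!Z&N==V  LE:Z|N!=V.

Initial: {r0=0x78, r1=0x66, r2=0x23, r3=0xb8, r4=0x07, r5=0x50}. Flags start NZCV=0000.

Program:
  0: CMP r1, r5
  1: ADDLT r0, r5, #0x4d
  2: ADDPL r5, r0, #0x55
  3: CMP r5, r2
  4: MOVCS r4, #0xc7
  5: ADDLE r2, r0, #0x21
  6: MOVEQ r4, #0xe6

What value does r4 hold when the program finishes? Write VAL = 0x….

VAL = 0xc7

[0] flags=0010 → (cmp)
[1] flags=0010 LT?F → skip
[2] flags=0010 PL?T → r5=0xcd
[3] flags=1010 → (cmp)
[4] flags=1010 CS?T → r4=0xc7
[5] flags=1010 LE?T → r2=0x99
[6] flags=1010 EQ?F → skip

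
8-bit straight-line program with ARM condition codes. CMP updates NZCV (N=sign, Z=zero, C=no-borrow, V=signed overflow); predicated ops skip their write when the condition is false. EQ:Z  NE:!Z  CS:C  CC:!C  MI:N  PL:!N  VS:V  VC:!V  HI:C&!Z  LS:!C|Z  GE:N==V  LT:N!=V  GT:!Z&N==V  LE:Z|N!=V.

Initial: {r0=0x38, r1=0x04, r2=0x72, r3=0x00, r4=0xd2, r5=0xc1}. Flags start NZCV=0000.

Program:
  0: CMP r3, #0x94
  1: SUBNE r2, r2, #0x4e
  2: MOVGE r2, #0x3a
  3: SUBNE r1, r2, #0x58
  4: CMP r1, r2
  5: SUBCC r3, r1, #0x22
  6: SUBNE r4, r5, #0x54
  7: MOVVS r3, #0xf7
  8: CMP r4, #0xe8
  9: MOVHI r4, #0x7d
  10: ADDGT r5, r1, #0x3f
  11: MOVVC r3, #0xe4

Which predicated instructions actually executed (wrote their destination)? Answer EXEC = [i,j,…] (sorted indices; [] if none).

[0] flags=0000 → (cmp)
[1] flags=0000 NE?T → r2=0x24
[2] flags=0000 GE?T → r2=0x3a
[3] flags=0000 NE?T → r1=0xe2
[4] flags=1010 → (cmp)
[5] flags=1010 CC?F → skip
[6] flags=1010 NE?T → r4=0x6d
[7] flags=1010 VS?F → skip
[8] flags=1001 → (cmp)
[9] flags=1001 HI?F → skip
[10] flags=1001 GT?T → r5=0x21
[11] flags=1001 VC?F → skip

EXEC = [1,2,3,6,10]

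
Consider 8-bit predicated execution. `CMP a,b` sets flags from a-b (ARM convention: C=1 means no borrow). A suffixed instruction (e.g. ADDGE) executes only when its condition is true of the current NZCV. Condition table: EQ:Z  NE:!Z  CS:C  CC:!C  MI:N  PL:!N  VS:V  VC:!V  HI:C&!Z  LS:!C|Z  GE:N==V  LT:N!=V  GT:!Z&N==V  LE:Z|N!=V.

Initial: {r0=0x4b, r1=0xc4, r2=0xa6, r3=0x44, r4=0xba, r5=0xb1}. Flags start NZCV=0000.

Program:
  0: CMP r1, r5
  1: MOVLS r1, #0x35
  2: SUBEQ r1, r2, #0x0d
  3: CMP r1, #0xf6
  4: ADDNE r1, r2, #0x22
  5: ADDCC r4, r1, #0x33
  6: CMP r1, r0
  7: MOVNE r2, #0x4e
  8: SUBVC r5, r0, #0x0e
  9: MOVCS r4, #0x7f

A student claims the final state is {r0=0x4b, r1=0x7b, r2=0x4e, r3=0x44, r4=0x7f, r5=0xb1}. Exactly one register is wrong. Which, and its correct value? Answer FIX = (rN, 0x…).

FIX = (r1, 0xc8)

[0] flags=0010 → (cmp)
[1] flags=0010 LS?F → skip
[2] flags=0010 EQ?F → skip
[3] flags=1000 → (cmp)
[4] flags=1000 NE?T → r1=0xc8
[5] flags=1000 CC?T → r4=0xfb
[6] flags=0011 → (cmp)
[7] flags=0011 NE?T → r2=0x4e
[8] flags=0011 VC?F → skip
[9] flags=0011 CS?T → r4=0x7f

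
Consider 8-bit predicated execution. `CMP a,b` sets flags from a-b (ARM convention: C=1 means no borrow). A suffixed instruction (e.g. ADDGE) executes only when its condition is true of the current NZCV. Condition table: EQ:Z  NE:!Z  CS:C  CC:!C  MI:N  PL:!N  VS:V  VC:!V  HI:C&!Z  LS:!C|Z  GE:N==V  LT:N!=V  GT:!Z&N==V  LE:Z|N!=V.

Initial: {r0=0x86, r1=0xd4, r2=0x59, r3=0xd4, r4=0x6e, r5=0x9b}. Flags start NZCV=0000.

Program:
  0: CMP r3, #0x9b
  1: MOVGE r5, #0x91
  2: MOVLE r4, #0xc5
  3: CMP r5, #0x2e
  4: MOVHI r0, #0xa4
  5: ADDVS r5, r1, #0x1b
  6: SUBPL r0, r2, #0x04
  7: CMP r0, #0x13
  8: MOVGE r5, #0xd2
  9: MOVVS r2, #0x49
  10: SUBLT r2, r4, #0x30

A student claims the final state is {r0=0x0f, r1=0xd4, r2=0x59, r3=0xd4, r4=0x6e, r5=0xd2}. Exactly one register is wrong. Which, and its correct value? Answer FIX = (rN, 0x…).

FIX = (r0, 0x55)

0: ✓ CMP  NZCV=0010
1: ✓ MOVGE  r5←0x91
2: · MOVLE
3: ✓ CMP  NZCV=0011
4: ✓ MOVHI  r0←0xa4
5: ✓ ADDVS  r5←0xef
6: ✓ SUBPL  r0←0x55
7: ✓ CMP  NZCV=0010
8: ✓ MOVGE  r5←0xd2
9: · MOVVS
10: · SUBLT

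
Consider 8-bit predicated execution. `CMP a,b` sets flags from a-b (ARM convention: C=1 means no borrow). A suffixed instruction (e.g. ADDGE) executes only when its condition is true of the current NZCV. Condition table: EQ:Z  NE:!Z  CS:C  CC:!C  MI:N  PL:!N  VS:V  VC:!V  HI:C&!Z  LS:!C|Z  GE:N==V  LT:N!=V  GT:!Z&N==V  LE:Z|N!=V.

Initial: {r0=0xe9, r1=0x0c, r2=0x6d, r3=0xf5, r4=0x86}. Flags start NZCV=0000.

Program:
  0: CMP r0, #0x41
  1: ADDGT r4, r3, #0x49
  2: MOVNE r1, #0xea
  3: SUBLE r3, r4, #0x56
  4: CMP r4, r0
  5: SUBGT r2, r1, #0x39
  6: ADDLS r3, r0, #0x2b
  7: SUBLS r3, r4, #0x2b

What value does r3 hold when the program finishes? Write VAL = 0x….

0: ✓ CMP  NZCV=1010
1: · ADDGT
2: ✓ MOVNE  r1←0xea
3: ✓ SUBLE  r3←0x30
4: ✓ CMP  NZCV=1000
5: · SUBGT
6: ✓ ADDLS  r3←0x14
7: ✓ SUBLS  r3←0x5b

VAL = 0x5b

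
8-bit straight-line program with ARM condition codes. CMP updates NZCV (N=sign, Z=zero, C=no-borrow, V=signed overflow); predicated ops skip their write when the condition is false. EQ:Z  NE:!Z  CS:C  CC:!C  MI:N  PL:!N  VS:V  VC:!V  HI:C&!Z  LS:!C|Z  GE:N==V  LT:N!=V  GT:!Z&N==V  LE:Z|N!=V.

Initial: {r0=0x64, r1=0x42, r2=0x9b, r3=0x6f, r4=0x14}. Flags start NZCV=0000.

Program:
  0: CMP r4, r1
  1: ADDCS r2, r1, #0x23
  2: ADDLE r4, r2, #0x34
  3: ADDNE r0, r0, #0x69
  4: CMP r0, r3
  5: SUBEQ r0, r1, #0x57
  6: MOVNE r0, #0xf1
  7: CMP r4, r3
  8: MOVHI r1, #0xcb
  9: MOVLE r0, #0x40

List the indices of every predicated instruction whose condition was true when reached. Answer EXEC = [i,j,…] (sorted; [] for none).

0: ✓ CMP  NZCV=1000
1: · ADDCS
2: ✓ ADDLE  r4←0xcf
3: ✓ ADDNE  r0←0xcd
4: ✓ CMP  NZCV=0011
5: · SUBEQ
6: ✓ MOVNE  r0←0xf1
7: ✓ CMP  NZCV=0011
8: ✓ MOVHI  r1←0xcb
9: ✓ MOVLE  r0←0x40

EXEC = [2,3,6,8,9]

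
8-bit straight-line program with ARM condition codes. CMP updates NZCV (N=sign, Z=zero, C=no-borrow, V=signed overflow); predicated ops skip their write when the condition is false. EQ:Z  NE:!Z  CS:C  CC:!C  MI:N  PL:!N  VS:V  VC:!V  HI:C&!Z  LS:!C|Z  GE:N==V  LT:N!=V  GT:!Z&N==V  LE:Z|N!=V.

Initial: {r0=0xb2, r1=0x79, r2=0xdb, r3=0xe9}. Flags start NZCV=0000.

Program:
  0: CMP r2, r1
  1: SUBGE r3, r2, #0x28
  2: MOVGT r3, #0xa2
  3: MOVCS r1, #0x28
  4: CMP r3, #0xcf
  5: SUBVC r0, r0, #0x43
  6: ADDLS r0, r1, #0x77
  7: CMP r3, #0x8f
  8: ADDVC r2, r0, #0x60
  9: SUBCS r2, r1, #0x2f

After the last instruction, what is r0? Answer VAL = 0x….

VAL = 0x6f

0: ✓ CMP  NZCV=0011
1: · SUBGE
2: · MOVGT
3: ✓ MOVCS  r1←0x28
4: ✓ CMP  NZCV=0010
5: ✓ SUBVC  r0←0x6f
6: · ADDLS
7: ✓ CMP  NZCV=0010
8: ✓ ADDVC  r2←0xcf
9: ✓ SUBCS  r2←0xf9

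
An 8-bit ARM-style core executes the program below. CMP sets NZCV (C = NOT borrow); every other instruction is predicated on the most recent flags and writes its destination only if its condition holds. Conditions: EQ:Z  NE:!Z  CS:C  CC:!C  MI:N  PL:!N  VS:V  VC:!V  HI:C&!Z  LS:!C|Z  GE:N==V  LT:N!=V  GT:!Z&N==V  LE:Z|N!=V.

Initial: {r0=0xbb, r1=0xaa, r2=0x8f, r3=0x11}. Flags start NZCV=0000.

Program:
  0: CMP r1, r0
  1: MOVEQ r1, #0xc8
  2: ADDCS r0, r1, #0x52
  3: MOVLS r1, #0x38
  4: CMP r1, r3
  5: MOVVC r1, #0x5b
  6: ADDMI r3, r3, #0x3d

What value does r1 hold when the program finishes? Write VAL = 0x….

VAL = 0x5b

0: ✓ CMP  NZCV=1000
1: · MOVEQ
2: · ADDCS
3: ✓ MOVLS  r1←0x38
4: ✓ CMP  NZCV=0010
5: ✓ MOVVC  r1←0x5b
6: · ADDMI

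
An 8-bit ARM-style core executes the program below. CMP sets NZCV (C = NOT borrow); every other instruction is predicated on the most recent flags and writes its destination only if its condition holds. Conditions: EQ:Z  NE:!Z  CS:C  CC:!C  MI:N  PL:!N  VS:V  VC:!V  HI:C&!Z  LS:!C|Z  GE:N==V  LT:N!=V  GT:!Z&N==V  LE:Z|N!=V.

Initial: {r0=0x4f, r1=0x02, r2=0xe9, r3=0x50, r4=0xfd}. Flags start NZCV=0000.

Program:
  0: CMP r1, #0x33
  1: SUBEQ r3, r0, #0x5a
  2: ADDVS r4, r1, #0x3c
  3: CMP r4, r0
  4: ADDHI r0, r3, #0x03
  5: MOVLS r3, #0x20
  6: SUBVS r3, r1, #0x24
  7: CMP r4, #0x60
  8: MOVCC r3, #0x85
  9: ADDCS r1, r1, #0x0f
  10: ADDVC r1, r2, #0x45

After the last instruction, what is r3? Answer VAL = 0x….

[0] flags=1000 → (cmp)
[1] flags=1000 EQ?F → skip
[2] flags=1000 VS?F → skip
[3] flags=1010 → (cmp)
[4] flags=1010 HI?T → r0=0x53
[5] flags=1010 LS?F → skip
[6] flags=1010 VS?F → skip
[7] flags=1010 → (cmp)
[8] flags=1010 CC?F → skip
[9] flags=1010 CS?T → r1=0x11
[10] flags=1010 VC?T → r1=0x2e

VAL = 0x50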